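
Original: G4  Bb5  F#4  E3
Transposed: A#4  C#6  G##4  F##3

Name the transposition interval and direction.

From G4 to A#4 is 2 letter names — a second of some quality.
G4 to A#4 is 3 semitones, which makes it an augmented second; the second version is higher, so the direction is up.
Checking another pair — E3 → F##3 — gives the same interval.

up an augmented second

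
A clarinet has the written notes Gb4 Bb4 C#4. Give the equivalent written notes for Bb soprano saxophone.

F4 A4 B#3

First find concert pitch: the A clarinet sounds a minor third below written, so Gb4 Bb4 C#4 sounds Eb4 G4 A#3.
Then write for Bb soprano saxophone: it sounds a major second below written, so the part must be a major second above concert.
Eb4 → F4
G4 → A4
A#3 → B#3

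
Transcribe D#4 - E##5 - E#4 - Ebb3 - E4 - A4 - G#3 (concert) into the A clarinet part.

F#4 G##5 G#4 Gbb3 G4 C5 B3

The A clarinet sounds a minor third below written, so the written part must be a minor third above concert — transpose each note up.
D#4 → F#4
E##5 → G##5
E#4 → G#4
Ebb3 → Gbb3
E4 → G4
A4 → C5
G#3 → B3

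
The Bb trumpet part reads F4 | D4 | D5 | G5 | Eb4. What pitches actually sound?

Written C4 on the Bb trumpet sounds as Bb3, a major second lower; apply that shift to every note.
F4 gives Eb4
D4 gives C4
D5 gives C5
G5 gives F5
Eb4 gives Db4

Eb4 C4 C5 F5 Db4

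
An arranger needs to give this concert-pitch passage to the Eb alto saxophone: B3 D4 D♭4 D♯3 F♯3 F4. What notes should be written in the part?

G#4 B4 Bb4 B#3 D#4 D5

Written C4 sounds as Eb3 on the Eb alto saxophone, so concert pitches are written a major sixth up.
B3 gives G#4
D4 gives B4
Db4 gives Bb4
D#3 gives B#3
F#3 gives D#4
F4 gives D5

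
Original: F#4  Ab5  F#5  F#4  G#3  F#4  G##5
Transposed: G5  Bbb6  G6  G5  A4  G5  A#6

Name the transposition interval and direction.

up a minor ninth

Take the first pair: F#4 → G5. F to G spans 9 letter names, so the interval is some kind of ninth.
F#4 to G5 is 13 semitones, which makes it a minor ninth; the second version is higher, so the direction is up.
Checking another pair — G##5 → A#6 — gives the same interval.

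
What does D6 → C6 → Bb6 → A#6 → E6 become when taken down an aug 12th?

Gb4 Fb4 Ebb5 D5 Ab4

D6 to Gb4
C6 to Fb4
Bb6 to Ebb5
A#6 to D5
E6 to Ab4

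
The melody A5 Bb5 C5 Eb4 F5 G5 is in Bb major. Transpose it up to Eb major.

D6 Eb6 F5 Ab4 Bb5 C6

Bb major to Eb major up is a perfect fourth, so every note moves up by that interval.
A5 to D6
Bb5 to Eb6
C5 to F5
Eb4 to Ab4
F5 to Bb5
G5 to C6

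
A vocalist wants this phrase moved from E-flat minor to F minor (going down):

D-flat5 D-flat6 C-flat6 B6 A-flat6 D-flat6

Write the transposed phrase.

Eb4 Eb5 Db5 C#6 Bb5 Eb5

E-flat minor to F minor down is a minor seventh, so every note moves down by that interval.
Db5 gives Eb4
Db6 gives Eb5
Cb6 gives Db5
B6 gives C#6
Ab6 gives Bb5
Db6 gives Eb5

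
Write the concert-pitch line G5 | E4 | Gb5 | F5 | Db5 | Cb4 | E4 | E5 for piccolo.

The piccolo sounds a perfect octave above written, so the written part must be a perfect octave below concert — transpose each note down.
G5 -> G4
E4 -> E3
Gb5 -> Gb4
F5 -> F4
Db5 -> Db4
Cb4 -> Cb3
E4 -> E3
E5 -> E4

G4 E3 Gb4 F4 Db4 Cb3 E3 E4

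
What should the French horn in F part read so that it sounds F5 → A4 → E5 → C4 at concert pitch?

C6 E5 B5 G4

The French horn in F sounds a perfect fifth below written, so the written part must be a perfect fifth above concert — transpose each note up.
F5 to C6
A4 to E5
E5 to B5
C4 to G4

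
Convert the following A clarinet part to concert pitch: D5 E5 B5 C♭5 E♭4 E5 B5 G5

B4 C#5 G#5 Ab4 C4 C#5 G#5 E5

The A clarinet sounds a minor third below written, so transpose each written note down a minor third.
D5 gives B4
E5 gives C#5
B5 gives G#5
Cb5 gives Ab4
Eb4 gives C4
E5 gives C#5
B5 gives G#5
G5 gives E5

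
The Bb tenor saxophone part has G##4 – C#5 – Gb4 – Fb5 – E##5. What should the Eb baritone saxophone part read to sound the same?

First find concert pitch: the Bb tenor saxophone sounds a major ninth below written, so G##4 C#5 Gb4 Fb5 E##5 sounds F##3 B3 Fb3 Ebb4 D##4.
Then write for Eb baritone saxophone: it sounds a major thirteenth below written, so the part must be a major thirteenth above concert.
F##3 → D##5
B3 → G#5
Fb3 → Db5
Ebb4 → Cb6
D##4 → B##5

D##5 G#5 Db5 Cb6 B##5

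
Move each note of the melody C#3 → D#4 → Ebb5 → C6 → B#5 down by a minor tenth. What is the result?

C#3 down a minor tenth is A#1.
D#4 down a minor tenth is B#2.
Ebb5: a tenth down reaches C, and 15 semitones makes it Cb4.
A minor tenth down from C6 gives A4.
B#5 down a minor tenth is G##4.

A#1 B#2 Cb4 A4 G##4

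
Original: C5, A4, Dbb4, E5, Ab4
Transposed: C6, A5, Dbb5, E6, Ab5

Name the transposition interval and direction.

From C5 to C6 is 8 letter names — an octave of some quality.
C5 to C6 is 12 semitones, which makes it a perfect octave; the second version is higher, so the direction is up.
Checking another pair — Ab4 → Ab5 — gives the same interval.

up a perfect octave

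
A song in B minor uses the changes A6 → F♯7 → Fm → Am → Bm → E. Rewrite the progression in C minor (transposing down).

B minor down to C minor is a major seventh; each chord root moves by that interval while the quality stays the same.
A6: root A down a major seventh → Bb, giving Bb6.
F♯7: root F♯ down a major seventh → G, giving G7.
Fm: root F down a major seventh → Gb, giving Gbm.
Am: root A down a major seventh → Bb, giving Bbm.
Bm: root B down a major seventh → C, giving Cm.
E: root E down a major seventh → F, giving F.

Bb6 G7 Gbm Bbm Cm F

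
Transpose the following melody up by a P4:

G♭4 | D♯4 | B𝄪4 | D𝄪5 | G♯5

Cb5 G#4 E##5 G##5 C#6

Gb4 up a perfect fourth is Cb5.
A perfect fourth up from D#4 gives G#4.
B##4: a fourth up reaches E, and 5 semitones makes it E##5.
A perfect fourth up from D##5 gives G##5.
G#5 up a perfect fourth is C#6.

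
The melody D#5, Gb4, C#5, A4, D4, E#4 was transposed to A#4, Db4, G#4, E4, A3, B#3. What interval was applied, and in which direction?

down a perfect fourth

From D#5 to A#4 is 4 letter names — a fourth of some quality.
A#4 to D#5 is 5 semitones, which makes it a perfect fourth; the second version is lower, so the direction is down.
Checking another pair — E#4 → B#3 — gives the same interval.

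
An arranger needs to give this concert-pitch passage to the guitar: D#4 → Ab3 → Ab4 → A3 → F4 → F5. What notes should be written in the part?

D#5 Ab4 Ab5 A4 F5 F6

Written C4 sounds as C3 on the guitar, so concert pitches are written a perfect octave up.
D#4 becomes D#5
Ab3 becomes Ab4
Ab4 becomes Ab5
A3 becomes A4
F4 becomes F5
F5 becomes F6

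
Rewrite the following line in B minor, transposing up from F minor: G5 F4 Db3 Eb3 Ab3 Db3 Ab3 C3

C#6 B4 G3 A3 D4 G3 D4 F#3

F minor to B minor up is an augmented fourth, so every note moves up by that interval.
G5 gives C#6
F4 gives B4
Db3 gives G3
Eb3 gives A3
Ab3 gives D4
Db3 gives G3
Ab3 gives D4
C3 gives F#3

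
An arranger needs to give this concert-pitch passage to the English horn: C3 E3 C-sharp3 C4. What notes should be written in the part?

G3 B3 G#3 G4

The English horn sounds a perfect fifth below written, so the written part must be a perfect fifth above concert — transpose each note up.
C3 gives G3
E3 gives B3
C#3 gives G#3
C4 gives G4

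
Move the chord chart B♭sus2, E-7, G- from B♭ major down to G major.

Gsus2 C#-7 E-

B♭ major down to G major is a minor third; each chord root moves by that interval while the quality stays the same.
B♭sus2: root B♭ down a minor third → G, giving Gsus2.
E-7: root E down a minor third → C#, giving C#-7.
G-: root G down a minor third → E, giving E-.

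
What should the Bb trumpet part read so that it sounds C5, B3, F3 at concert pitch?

D5 C#4 G3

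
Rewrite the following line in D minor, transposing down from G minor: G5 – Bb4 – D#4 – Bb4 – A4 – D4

From G down to D is a perfect fourth; apply that to each pitch.
G5 to D5
Bb4 to F4
D#4 to A#3
Bb4 to F4
A4 to E4
D4 to A3

D5 F4 A#3 F4 E4 A3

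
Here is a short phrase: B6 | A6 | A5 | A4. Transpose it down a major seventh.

B6 down a major seventh is C6.
A major seventh down from A6 gives Bb5.
A5: a seventh down reaches B, and 11 semitones makes it Bb4.
A4 down a major seventh is Bb3.

C6 Bb5 Bb4 Bb3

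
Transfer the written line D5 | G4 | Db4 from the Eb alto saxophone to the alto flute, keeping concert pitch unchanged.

Bb4 Eb4 Bbb3

First find concert pitch: the Eb alto saxophone sounds a major sixth below written, so D5 G4 Db4 sounds F4 Bb3 Fb3.
Then write for alto flute: it sounds a perfect fourth below written, so the part must be a perfect fourth above concert.
F4 → Bb4
Bb3 → Eb4
Fb3 → Bbb3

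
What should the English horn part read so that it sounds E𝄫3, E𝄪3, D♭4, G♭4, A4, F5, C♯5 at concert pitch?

Bbb3 B##3 Ab4 Db5 E5 C6 G#5

The English horn sounds a perfect fifth below written, so the written part must be a perfect fifth above concert — transpose each note up.
Ebb3 gives Bbb3
E##3 gives B##3
Db4 gives Ab4
Gb4 gives Db5
A4 gives E5
F5 gives C6
C#5 gives G#5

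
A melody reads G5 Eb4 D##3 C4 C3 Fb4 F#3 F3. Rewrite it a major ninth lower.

F4 Db3 C##2 Bb2 Bb1 Ebb3 E2 Eb2

G5: a ninth down reaches F, and 14 semitones makes it F4.
Eb4: a ninth down reaches D, and 14 semitones makes it Db3.
D##3 down a major ninth is C##2.
C4 down a major ninth is Bb2.
C3: a ninth down reaches B, and 14 semitones makes it Bb1.
A major ninth down from Fb4 gives Ebb3.
F#3 down a major ninth is E2.
A major ninth down from F3 gives Eb2.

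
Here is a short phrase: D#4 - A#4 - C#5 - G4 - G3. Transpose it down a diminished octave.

D##3 A##3 C##4 G#3 G#2

D#4 down a diminished octave is D##3.
A diminished octave down from A#4 gives A##3.
C#5 down a diminished octave is C##4.
G4: an octave down reaches G, and 11 semitones makes it G#3.
G3: an octave down reaches G, and 11 semitones makes it G#2.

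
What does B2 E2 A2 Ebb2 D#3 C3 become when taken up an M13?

G#4 C#4 F#4 Cb4 B#4 A4

A major thirteenth up from B2 gives G#4.
E2 up a major thirteenth is C#4.
A2 up a major thirteenth is F#4.
Ebb2: a thirteenth up reaches C, and 21 semitones makes it Cb4.
D#3: a thirteenth up reaches B, and 21 semitones makes it B#4.
C3 up a major thirteenth is A4.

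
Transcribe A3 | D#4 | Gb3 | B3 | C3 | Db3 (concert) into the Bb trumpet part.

The Bb trumpet sounds a major second below written, so the written part must be a major second above concert — transpose each note up.
A3 gives B3
D#4 gives E#4
Gb3 gives Ab3
B3 gives C#4
C3 gives D3
Db3 gives Eb3

B3 E#4 Ab3 C#4 D3 Eb3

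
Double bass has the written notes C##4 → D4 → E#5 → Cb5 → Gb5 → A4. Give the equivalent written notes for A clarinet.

E#3 F3 G#4 Ebb4 Bbb4 C4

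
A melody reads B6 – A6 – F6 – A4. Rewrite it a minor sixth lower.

B6 -> D#6
A6 -> C#6
F6 -> A5
A4 -> C#4

D#6 C#6 A5 C#4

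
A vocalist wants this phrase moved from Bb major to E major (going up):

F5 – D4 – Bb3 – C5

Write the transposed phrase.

From Bb up to E is an augmented fourth; apply that to each pitch.
F5 to B5
D4 to G#4
Bb3 to E4
C5 to F#5

B5 G#4 E4 F#5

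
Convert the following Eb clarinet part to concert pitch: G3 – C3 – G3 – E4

Bb3 Eb3 Bb3 G4

Written C4 on the Eb clarinet sounds as Eb4, a minor third higher; apply that shift to every note.
G3 -> Bb3
C3 -> Eb3
G3 -> Bb3
E4 -> G4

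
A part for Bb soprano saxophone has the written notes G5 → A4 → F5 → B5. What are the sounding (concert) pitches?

F5 G4 Eb5 A5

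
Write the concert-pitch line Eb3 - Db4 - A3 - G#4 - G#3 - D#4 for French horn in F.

Bb3 Ab4 E4 D#5 D#4 A#4

The French horn in F sounds a perfect fifth below written, so the written part must be a perfect fifth above concert — transpose each note up.
Eb3 to Bb3
Db4 to Ab4
A3 to E4
G#4 to D#5
G#3 to D#4
D#4 to A#4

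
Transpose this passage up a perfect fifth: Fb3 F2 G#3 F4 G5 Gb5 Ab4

Fb3 → Cb4
F2 → C3
G#3 → D#4
F4 → C5
G5 → D6
Gb5 → Db6
Ab4 → Eb5

Cb4 C3 D#4 C5 D6 Db6 Eb5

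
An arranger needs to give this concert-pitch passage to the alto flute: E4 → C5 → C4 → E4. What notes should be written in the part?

A4 F5 F4 A4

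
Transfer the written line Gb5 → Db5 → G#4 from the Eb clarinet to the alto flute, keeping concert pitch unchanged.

First find concert pitch: the Eb clarinet sounds a minor third above written, so Gb5 Db5 G#4 sounds Bbb5 Fb5 B4.
Then write for alto flute: it sounds a perfect fourth below written, so the part must be a perfect fourth above concert.
Bbb5 → Ebb6
Fb5 → Bbb5
B4 → E5

Ebb6 Bbb5 E5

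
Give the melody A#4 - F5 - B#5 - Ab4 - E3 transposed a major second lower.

A#4 -> G#4
F5 -> Eb5
B#5 -> A#5
Ab4 -> Gb4
E3 -> D3

G#4 Eb5 A#5 Gb4 D3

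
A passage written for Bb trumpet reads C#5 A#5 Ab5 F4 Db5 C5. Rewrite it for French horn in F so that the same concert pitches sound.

F#5 D#6 Db6 Bb4 Gb5 F5

First find concert pitch: the Bb trumpet sounds a major second below written, so C#5 A#5 Ab5 F4 Db5 C5 sounds B4 G#5 Gb5 Eb4 Cb5 Bb4.
Then write for French horn in F: it sounds a perfect fifth below written, so the part must be a perfect fifth above concert.
B4 → F#5
G#5 → D#6
Gb5 → Db6
Eb4 → Bb4
Cb5 → Gb5
Bb4 → F5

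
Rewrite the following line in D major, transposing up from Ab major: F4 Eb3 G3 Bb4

From Ab up to D is an augmented fourth; apply that to each pitch.
F4 to B4
Eb3 to A3
G3 to C#4
Bb4 to E5

B4 A3 C#4 E5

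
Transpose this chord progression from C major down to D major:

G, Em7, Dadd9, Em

C major down to D major is a minor seventh; each chord root moves by that interval while the quality stays the same.
G: root G down a minor seventh → A, giving A.
Em7: root E down a minor seventh → F#, giving F#m7.
Dadd9: root D down a minor seventh → E, giving Eadd9.
Em: root E down a minor seventh → F#, giving F#m.

A F#m7 Eadd9 F#m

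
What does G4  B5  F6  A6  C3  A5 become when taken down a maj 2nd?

F4 A5 Eb6 G6 Bb2 G5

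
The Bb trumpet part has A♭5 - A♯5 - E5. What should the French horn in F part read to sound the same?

First find concert pitch: the Bb trumpet sounds a major second below written, so A♭5 A♯5 E5 sounds Gb5 G#5 D5.
Then write for French horn in F: it sounds a perfect fifth below written, so the part must be a perfect fifth above concert.
Gb5 → Db6
G#5 → D#6
D5 → A5

Db6 D#6 A5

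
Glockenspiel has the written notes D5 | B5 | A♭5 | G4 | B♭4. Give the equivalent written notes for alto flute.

G7 E8 Db8 C7 Eb7

First find concert pitch: the glockenspiel sounds a perfect fifteenth above written, so D5 B5 A♭5 G4 B♭4 sounds D7 B7 Ab7 G6 Bb6.
Then write for alto flute: it sounds a perfect fourth below written, so the part must be a perfect fourth above concert.
D7 → G7
B7 → E8
Ab7 → Db8
G6 → C7
Bb6 → Eb7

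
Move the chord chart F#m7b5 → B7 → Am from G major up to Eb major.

Dm7b5 G7 Fm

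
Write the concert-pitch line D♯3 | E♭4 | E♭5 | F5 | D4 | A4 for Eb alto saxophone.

B#3 C5 C6 D6 B4 F#5

Written C4 sounds as Eb3 on the Eb alto saxophone, so concert pitches are written a major sixth up.
D#3 -> B#3
Eb4 -> C5
Eb5 -> C6
F5 -> D6
D4 -> B4
A4 -> F#5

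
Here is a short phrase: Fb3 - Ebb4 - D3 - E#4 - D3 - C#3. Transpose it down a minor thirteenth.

Fb3 becomes Ab1
Ebb4 becomes Gb2
D3 becomes F#1
E#4 becomes G##2
D3 becomes F#1
C#3 becomes E#1

Ab1 Gb2 F#1 G##2 F#1 E#1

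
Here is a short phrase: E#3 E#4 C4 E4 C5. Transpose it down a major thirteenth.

E#3 -> G#1
E#4 -> G#2
C4 -> Eb2
E4 -> G2
C5 -> Eb3

G#1 G#2 Eb2 G2 Eb3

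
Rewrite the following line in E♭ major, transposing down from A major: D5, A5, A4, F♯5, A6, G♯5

Ab4 Eb5 Eb4 C5 Eb6 D5

From A down to E♭ is an augmented fourth; apply that to each pitch.
D5 becomes Ab4
A5 becomes Eb5
A4 becomes Eb4
F#5 becomes C5
A6 becomes Eb6
G#5 becomes D5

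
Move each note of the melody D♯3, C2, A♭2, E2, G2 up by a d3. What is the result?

F3 Ebb2 Cbb3 Gb2 Bbb2

D#3 up a diminished third is F3.
A diminished third up from C2 gives Ebb2.
A diminished third up from Ab2 gives Cbb3.
E2: a third up reaches G, and 2 semitones makes it Gb2.
G2 up a diminished third is Bbb2.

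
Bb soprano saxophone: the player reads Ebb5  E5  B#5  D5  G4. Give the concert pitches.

Dbb5 D5 A#5 C5 F4

The Bb soprano saxophone sounds a major second below written, so transpose each written note down a major second.
Ebb5 becomes Dbb5
E5 becomes D5
B#5 becomes A#5
D5 becomes C5
G4 becomes F4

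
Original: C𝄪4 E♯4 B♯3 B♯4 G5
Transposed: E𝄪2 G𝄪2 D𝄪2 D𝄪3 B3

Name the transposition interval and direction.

down a minor thirteenth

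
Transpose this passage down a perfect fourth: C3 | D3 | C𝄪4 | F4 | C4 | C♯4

C3 gives G2
D3 gives A2
C##4 gives G##3
F4 gives C4
C4 gives G3
C#4 gives G#3

G2 A2 G##3 C4 G3 G#3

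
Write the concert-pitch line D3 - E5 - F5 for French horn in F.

A3 B5 C6

Written C4 sounds as F3 on the French horn in F, so concert pitches are written a perfect fifth up.
D3 becomes A3
E5 becomes B5
F5 becomes C6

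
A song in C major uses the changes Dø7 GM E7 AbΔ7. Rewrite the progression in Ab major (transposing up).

C major up to Ab major is a minor sixth; each chord root moves by that interval while the quality stays the same.
Dø7: root D up a minor sixth → Bb, giving Bbø7.
GM: root G up a minor sixth → Eb, giving EbM.
E7: root E up a minor sixth → C, giving C7.
AbΔ7: root Ab up a minor sixth → Fb, giving FbΔ7.

Bbø7 EbM C7 FbΔ7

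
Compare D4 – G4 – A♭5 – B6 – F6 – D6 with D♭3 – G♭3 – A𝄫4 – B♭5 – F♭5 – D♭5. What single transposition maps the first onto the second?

down an augmented octave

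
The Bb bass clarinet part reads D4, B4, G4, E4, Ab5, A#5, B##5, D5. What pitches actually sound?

The Bb bass clarinet sounds a major ninth below written, so transpose each written note down a major ninth.
D4 to C3
B4 to A3
G4 to F3
E4 to D3
Ab5 to Gb4
A#5 to G#4
B##5 to A##4
D5 to C4

C3 A3 F3 D3 Gb4 G#4 A##4 C4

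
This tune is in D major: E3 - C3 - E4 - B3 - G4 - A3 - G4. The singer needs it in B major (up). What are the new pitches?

From D up to B is a major sixth; apply that to each pitch.
E3 → C#4
C3 → A3
E4 → C#5
B3 → G#4
G4 → E5
A3 → F#4
G4 → E5

C#4 A3 C#5 G#4 E5 F#4 E5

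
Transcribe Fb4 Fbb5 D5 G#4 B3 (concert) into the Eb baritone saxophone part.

The Eb baritone saxophone sounds a major thirteenth below written, so the written part must be a major thirteenth above concert — transpose each note up.
Fb4 → Db6
Fbb5 → Dbb7
D5 → B6
G#4 → E#6
B3 → G#5

Db6 Dbb7 B6 E#6 G#5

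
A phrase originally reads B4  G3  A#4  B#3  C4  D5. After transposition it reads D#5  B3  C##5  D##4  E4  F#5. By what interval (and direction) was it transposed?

From B4 to D#5 is 3 letter names — a third of some quality.
B4 to D#5 is 4 semitones, which makes it a major third; the second version is higher, so the direction is up.
Checking another pair — D5 → F#5 — gives the same interval.

up a major third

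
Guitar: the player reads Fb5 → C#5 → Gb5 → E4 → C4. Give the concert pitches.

Fb4 C#4 Gb4 E3 C3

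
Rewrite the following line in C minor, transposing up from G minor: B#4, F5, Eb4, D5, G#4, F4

E#5 Bb5 Ab4 G5 C#5 Bb4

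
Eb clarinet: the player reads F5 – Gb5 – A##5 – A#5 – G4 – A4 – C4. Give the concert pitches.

Ab5 Bbb5 C##6 C#6 Bb4 C5 Eb4

Written C4 on the Eb clarinet sounds as Eb4, a minor third higher; apply that shift to every note.
F5 → Ab5
Gb5 → Bbb5
A##5 → C##6
A#5 → C#6
G4 → Bb4
A4 → C5
C4 → Eb4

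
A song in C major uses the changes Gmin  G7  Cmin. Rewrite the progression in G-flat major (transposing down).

Dbmin Db7 Gbmin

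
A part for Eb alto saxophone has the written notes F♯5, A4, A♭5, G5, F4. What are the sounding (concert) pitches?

A4 C4 Cb5 Bb4 Ab3

Written C4 on the Eb alto saxophone sounds as Eb3, a major sixth lower; apply that shift to every note.
F#5 → A4
A4 → C4
Ab5 → Cb5
G5 → Bb4
F4 → Ab3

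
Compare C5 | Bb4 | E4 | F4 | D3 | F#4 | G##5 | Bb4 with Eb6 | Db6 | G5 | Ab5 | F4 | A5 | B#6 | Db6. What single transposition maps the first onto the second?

up a minor tenth

From C5 to Eb6 is 10 letter names — a tenth of some quality.
C5 to Eb6 is 15 semitones, which makes it a minor tenth; the second version is higher, so the direction is up.
Checking another pair — Bb4 → Db6 — gives the same interval.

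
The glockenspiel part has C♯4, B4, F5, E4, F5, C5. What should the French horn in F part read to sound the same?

First find concert pitch: the glockenspiel sounds a perfect fifteenth above written, so C♯4 B4 F5 E4 F5 C5 sounds C#6 B6 F7 E6 F7 C7.
Then write for French horn in F: it sounds a perfect fifth below written, so the part must be a perfect fifth above concert.
C#6 → G#6
B6 → F#7
F7 → C8
E6 → B6
F7 → C8
C7 → G7

G#6 F#7 C8 B6 C8 G7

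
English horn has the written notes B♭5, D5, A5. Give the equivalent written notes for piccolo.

First find concert pitch: the English horn sounds a perfect fifth below written, so B♭5 D5 A5 sounds Eb5 G4 D5.
Then write for piccolo: it sounds a perfect octave above written, so the part must be a perfect octave below concert.
Eb5 → Eb4
G4 → G3
D5 → D4

Eb4 G3 D4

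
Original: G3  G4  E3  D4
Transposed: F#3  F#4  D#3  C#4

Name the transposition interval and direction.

From G3 to F#3 is 2 letter names — a second of some quality.
F#3 to G3 is 1 semitone, which makes it a minor second; the second version is lower, so the direction is down.
Checking another pair — D4 → C#4 — gives the same interval.

down a minor second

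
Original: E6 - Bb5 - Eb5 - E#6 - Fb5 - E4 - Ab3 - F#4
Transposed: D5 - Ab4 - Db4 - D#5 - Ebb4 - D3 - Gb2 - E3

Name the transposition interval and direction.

down a major ninth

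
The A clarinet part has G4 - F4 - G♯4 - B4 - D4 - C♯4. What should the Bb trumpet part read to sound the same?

F#4 E4 F##4 A#4 C#4 B#3

First find concert pitch: the A clarinet sounds a minor third below written, so G4 F4 G♯4 B4 D4 C♯4 sounds E4 D4 E#4 G#4 B3 A#3.
Then write for Bb trumpet: it sounds a major second below written, so the part must be a major second above concert.
E4 → F#4
D4 → E4
E#4 → F##4
G#4 → A#4
B3 → C#4
A#3 → B#3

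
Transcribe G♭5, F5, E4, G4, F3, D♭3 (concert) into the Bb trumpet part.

Written C4 sounds as Bb3 on the Bb trumpet, so concert pitches are written a major second up.
Gb5 to Ab5
F5 to G5
E4 to F#4
G4 to A4
F3 to G3
Db3 to Eb3

Ab5 G5 F#4 A4 G3 Eb3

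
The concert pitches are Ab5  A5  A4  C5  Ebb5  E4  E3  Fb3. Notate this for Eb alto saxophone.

Written C4 sounds as Eb3 on the Eb alto saxophone, so concert pitches are written a major sixth up.
Ab5 -> F6
A5 -> F#6
A4 -> F#5
C5 -> A5
Ebb5 -> Cb6
E4 -> C#5
E3 -> C#4
Fb3 -> Db4

F6 F#6 F#5 A5 Cb6 C#5 C#4 Db4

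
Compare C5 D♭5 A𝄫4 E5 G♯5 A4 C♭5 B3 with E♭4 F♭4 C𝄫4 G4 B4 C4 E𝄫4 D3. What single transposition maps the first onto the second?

down a major sixth

Take the first pair: C5 → Eb4. C to E spans 6 letter names, so the interval is some kind of sixth.
Eb4 to C5 is 9 semitones, which makes it a major sixth; the second version is lower, so the direction is down.
Checking another pair — B3 → D3 — gives the same interval.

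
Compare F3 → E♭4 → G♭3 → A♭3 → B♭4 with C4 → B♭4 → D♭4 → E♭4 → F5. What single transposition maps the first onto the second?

From F3 to C4 is 5 letter names — a fifth of some quality.
F3 to C4 is 7 semitones, which makes it a perfect fifth; the second version is higher, so the direction is up.
Checking another pair — Bb4 → F5 — gives the same interval.

up a perfect fifth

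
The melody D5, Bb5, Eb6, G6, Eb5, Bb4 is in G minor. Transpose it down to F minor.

G minor to F minor down is a major second, so every note moves down by that interval.
D5 -> C5
Bb5 -> Ab5
Eb6 -> Db6
G6 -> F6
Eb5 -> Db5
Bb4 -> Ab4

C5 Ab5 Db6 F6 Db5 Ab4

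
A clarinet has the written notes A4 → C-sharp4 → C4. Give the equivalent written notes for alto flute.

First find concert pitch: the A clarinet sounds a minor third below written, so A4 C-sharp4 C4 sounds F#4 A#3 A3.
Then write for alto flute: it sounds a perfect fourth below written, so the part must be a perfect fourth above concert.
F#4 → B4
A#3 → D#4
A3 → D4

B4 D#4 D4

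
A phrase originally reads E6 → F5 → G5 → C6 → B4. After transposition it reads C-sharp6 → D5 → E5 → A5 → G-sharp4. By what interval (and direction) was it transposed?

From E6 to C#6 is 3 letter names — a third of some quality.
C#6 to E6 is 3 semitones, which makes it a minor third; the second version is lower, so the direction is down.
Checking another pair — B4 → G#4 — gives the same interval.

down a minor third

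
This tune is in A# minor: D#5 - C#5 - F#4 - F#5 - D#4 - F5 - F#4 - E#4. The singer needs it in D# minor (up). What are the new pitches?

G#5 F#5 B4 B5 G#4 Bb5 B4 A#4

From A# up to D# is a perfect fourth; apply that to each pitch.
D#5 becomes G#5
C#5 becomes F#5
F#4 becomes B4
F#5 becomes B5
D#4 becomes G#4
F5 becomes Bb5
F#4 becomes B4
E#4 becomes A#4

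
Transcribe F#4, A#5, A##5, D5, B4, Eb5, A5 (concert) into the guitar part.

F#5 A#6 A##6 D6 B5 Eb6 A6

Written C4 sounds as C3 on the guitar, so concert pitches are written a perfect octave up.
F#4 gives F#5
A#5 gives A#6
A##5 gives A##6
D5 gives D6
B4 gives B5
Eb5 gives Eb6
A5 gives A6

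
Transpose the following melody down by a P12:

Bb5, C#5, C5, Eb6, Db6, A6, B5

Bb5 down a perfect twelfth is Eb4.
A perfect twelfth down from C#5 gives F#3.
C5: a twelfth down reaches F, and 19 semitones makes it F3.
Eb6 down a perfect twelfth is Ab4.
Db6: a twelfth down reaches G, and 19 semitones makes it Gb4.
A6 down a perfect twelfth is D5.
B5: a twelfth down reaches E, and 19 semitones makes it E4.

Eb4 F#3 F3 Ab4 Gb4 D5 E4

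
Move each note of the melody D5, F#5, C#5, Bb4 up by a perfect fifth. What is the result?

A perfect fifth up from D5 gives A5.
F#5: a fifth up reaches C, and 7 semitones makes it C#6.
C#5: a fifth up reaches G, and 7 semitones makes it G#5.
A perfect fifth up from Bb4 gives F5.

A5 C#6 G#5 F5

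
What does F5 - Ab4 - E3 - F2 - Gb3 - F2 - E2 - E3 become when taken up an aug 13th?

D#7 F#6 C##5 D#4 E5 D#4 C##4 C##5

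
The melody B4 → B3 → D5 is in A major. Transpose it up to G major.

A5 A4 C6

From A up to G is a minor seventh; apply that to each pitch.
B4 gives A5
B3 gives A4
D5 gives C6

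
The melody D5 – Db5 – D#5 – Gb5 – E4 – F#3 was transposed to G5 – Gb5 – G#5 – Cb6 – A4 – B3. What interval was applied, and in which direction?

Take the first pair: D5 → G5. D to G spans 4 letter names, so the interval is some kind of fourth.
D5 to G5 is 5 semitones, which makes it a perfect fourth; the second version is higher, so the direction is up.
Checking another pair — F#3 → B3 — gives the same interval.

up a perfect fourth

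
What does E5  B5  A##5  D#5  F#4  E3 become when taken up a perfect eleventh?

A6 E7 D##7 G#6 B5 A4

E5 -> A6
B5 -> E7
A##5 -> D##7
D#5 -> G#6
F#4 -> B5
E3 -> A4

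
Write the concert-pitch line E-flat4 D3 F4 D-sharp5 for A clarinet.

Gb4 F3 Ab4 F#5

The A clarinet sounds a minor third below written, so the written part must be a minor third above concert — transpose each note up.
Eb4 gives Gb4
D3 gives F3
F4 gives Ab4
D#5 gives F#5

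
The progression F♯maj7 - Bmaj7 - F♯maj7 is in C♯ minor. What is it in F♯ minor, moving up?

C♯ minor up to F♯ minor is a perfect fourth; each chord root moves by that interval while the quality stays the same.
F♯maj7: root F♯ up a perfect fourth → B, giving Bmaj7.
Bmaj7: root B up a perfect fourth → E, giving Emaj7.
F♯maj7: root F♯ up a perfect fourth → B, giving Bmaj7.

Bmaj7 Emaj7 Bmaj7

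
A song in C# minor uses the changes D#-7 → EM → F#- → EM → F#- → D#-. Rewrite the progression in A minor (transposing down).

B-7 CM D- CM D- B-

C# minor down to A minor is a major third; each chord root moves by that interval while the quality stays the same.
D#-7: root D# down a major third → B, giving B-7.
EM: root E down a major third → C, giving CM.
F#-: root F# down a major third → D, giving D-.
EM: root E down a major third → C, giving CM.
F#-: root F# down a major third → D, giving D-.
D#-: root D# down a major third → B, giving B-.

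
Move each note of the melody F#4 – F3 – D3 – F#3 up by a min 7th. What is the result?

F#4 -> E5
F3 -> Eb4
D3 -> C4
F#3 -> E4

E5 Eb4 C4 E4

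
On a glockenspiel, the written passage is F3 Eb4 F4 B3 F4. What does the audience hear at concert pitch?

F5 Eb6 F6 B5 F6

The glockenspiel sounds a perfect fifteenth above written, so transpose each written note up a perfect fifteenth.
F3 gives F5
Eb4 gives Eb6
F4 gives F6
B3 gives B5
F4 gives F6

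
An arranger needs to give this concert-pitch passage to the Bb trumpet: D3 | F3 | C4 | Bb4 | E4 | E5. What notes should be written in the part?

E3 G3 D4 C5 F#4 F#5

Written C4 sounds as Bb3 on the Bb trumpet, so concert pitches are written a major second up.
D3 to E3
F3 to G3
C4 to D4
Bb4 to C5
E4 to F#4
E5 to F#5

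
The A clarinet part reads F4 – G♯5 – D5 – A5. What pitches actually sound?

D4 E#5 B4 F#5

The A clarinet sounds a minor third below written, so transpose each written note down a minor third.
F4 -> D4
G#5 -> E#5
D5 -> B4
A5 -> F#5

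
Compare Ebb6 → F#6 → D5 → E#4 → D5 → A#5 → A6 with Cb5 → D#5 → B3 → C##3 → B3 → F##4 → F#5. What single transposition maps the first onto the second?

down a minor tenth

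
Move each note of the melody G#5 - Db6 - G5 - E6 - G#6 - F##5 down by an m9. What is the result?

F##4 C5 F#4 D#5 F##5 E##4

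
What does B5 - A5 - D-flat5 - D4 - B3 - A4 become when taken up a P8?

B6 A6 Db6 D5 B4 A5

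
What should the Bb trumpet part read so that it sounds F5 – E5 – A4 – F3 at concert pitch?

G5 F#5 B4 G3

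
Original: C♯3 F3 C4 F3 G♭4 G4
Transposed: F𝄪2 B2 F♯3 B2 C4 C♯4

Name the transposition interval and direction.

down a diminished fifth

From C#3 to F##2 is 5 letter names — a fifth of some quality.
F##2 to C#3 is 6 semitones, which makes it a diminished fifth; the second version is lower, so the direction is down.
Checking another pair — G4 → C#4 — gives the same interval.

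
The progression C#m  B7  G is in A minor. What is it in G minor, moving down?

A minor down to G minor is a major second; each chord root moves by that interval while the quality stays the same.
C#m: root C# down a major second → B, giving Bm.
B7: root B down a major second → A, giving A7.
G: root G down a major second → F, giving F.

Bm A7 F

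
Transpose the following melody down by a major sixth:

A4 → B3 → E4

C4 D3 G3

A major sixth down from A4 gives C4.
B3: a sixth down reaches D, and 9 semitones makes it D3.
E4 down a major sixth is G3.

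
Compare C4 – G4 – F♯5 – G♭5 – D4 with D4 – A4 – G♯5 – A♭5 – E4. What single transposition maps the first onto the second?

up a major second

Take the first pair: C4 → D4. C to D spans 2 letter names, so the interval is some kind of second.
C4 to D4 is 2 semitones, which makes it a major second; the second version is higher, so the direction is up.
Checking another pair — D4 → E4 — gives the same interval.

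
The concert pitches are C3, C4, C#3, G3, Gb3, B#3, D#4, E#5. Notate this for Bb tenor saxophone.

D4 D5 D#4 A4 Ab4 C##5 E#5 F##6

The Bb tenor saxophone sounds a major ninth below written, so the written part must be a major ninth above concert — transpose each note up.
C3 to D4
C4 to D5
C#3 to D#4
G3 to A4
Gb3 to Ab4
B#3 to C##5
D#4 to E#5
E#5 to F##6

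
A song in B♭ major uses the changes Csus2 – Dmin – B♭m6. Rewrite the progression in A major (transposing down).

Bsus2 C#min Am6

B♭ major down to A major is a minor second; each chord root moves by that interval while the quality stays the same.
Csus2: root C down a minor second → B, giving Bsus2.
Dmin: root D down a minor second → C#, giving C#min.
B♭m6: root B♭ down a minor second → A, giving Am6.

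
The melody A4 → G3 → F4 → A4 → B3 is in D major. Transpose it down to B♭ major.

F4 Eb3 Db4 F4 G3

D major to B♭ major down is a major third, so every note moves down by that interval.
A4 becomes F4
G3 becomes Eb3
F4 becomes Db4
A4 becomes F4
B3 becomes G3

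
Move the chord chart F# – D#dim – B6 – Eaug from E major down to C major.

D Bdim G6 Caug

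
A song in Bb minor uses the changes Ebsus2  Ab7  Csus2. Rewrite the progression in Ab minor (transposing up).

Dbsus2 Gb7 Bbsus2

Bb minor up to Ab minor is a minor seventh; each chord root moves by that interval while the quality stays the same.
Ebsus2: root Eb up a minor seventh → Db, giving Dbsus2.
Ab7: root Ab up a minor seventh → Gb, giving Gb7.
Csus2: root C up a minor seventh → Bb, giving Bbsus2.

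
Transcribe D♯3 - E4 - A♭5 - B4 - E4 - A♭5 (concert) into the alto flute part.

G#3 A4 Db6 E5 A4 Db6

Written C4 sounds as G3 on the alto flute, so concert pitches are written a perfect fourth up.
D#3 → G#3
E4 → A4
Ab5 → Db6
B4 → E5
E4 → A4
Ab5 → Db6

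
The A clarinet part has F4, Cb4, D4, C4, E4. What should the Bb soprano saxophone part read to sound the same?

First find concert pitch: the A clarinet sounds a minor third below written, so F4 Cb4 D4 C4 E4 sounds D4 Ab3 B3 A3 C#4.
Then write for Bb soprano saxophone: it sounds a major second below written, so the part must be a major second above concert.
D4 → E4
Ab3 → Bb3
B3 → C#4
A3 → B3
C#4 → D#4

E4 Bb3 C#4 B3 D#4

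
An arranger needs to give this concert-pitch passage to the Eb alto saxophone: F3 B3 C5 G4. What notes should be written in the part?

D4 G#4 A5 E5

The Eb alto saxophone sounds a major sixth below written, so the written part must be a major sixth above concert — transpose each note up.
F3 gives D4
B3 gives G#4
C5 gives A5
G4 gives E5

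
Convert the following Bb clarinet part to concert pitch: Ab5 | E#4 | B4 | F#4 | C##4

Gb5 D#4 A4 E4 B#3

Written C4 on the Bb clarinet sounds as Bb3, a major second lower; apply that shift to every note.
Ab5 → Gb5
E#4 → D#4
B4 → A4
F#4 → E4
C##4 → B#3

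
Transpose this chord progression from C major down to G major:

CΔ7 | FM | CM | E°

C major down to G major is a perfect fourth; each chord root moves by that interval while the quality stays the same.
CΔ7: root C down a perfect fourth → G, giving GΔ7.
FM: root F down a perfect fourth → C, giving CM.
CM: root C down a perfect fourth → G, giving GM.
E°: root E down a perfect fourth → B, giving B°.

GΔ7 CM GM B°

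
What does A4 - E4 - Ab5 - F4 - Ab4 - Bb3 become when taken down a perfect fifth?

D4 A3 Db5 Bb3 Db4 Eb3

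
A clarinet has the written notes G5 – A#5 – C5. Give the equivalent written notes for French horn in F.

B5 C##6 E5

First find concert pitch: the A clarinet sounds a minor third below written, so G5 A#5 C5 sounds E5 F##5 A4.
Then write for French horn in F: it sounds a perfect fifth below written, so the part must be a perfect fifth above concert.
E5 → B5
F##5 → C##6
A4 → E5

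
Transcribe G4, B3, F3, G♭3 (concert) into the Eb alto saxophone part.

E5 G#4 D4 Eb4

Written C4 sounds as Eb3 on the Eb alto saxophone, so concert pitches are written a major sixth up.
G4 gives E5
B3 gives G#4
F3 gives D4
Gb3 gives Eb4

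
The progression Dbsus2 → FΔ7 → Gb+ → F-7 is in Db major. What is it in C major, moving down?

Csus2 EΔ7 F+ E-7

Db major down to C major is a minor second; each chord root moves by that interval while the quality stays the same.
Dbsus2: root Db down a minor second → C, giving Csus2.
FΔ7: root F down a minor second → E, giving EΔ7.
Gb+: root Gb down a minor second → F, giving F+.
F-7: root F down a minor second → E, giving E-7.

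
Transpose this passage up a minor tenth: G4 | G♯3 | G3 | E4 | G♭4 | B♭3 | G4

Bb5 B4 Bb4 G5 Bbb5 Db5 Bb5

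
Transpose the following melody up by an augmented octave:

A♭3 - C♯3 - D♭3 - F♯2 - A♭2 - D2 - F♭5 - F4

A4 C##4 D4 F##3 A3 D#3 F6 F#5

Ab3 gives A4
C#3 gives C##4
Db3 gives D4
F#2 gives F##3
Ab2 gives A3
D2 gives D#3
Fb5 gives F6
F4 gives F#5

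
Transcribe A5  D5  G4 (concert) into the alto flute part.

The alto flute sounds a perfect fourth below written, so the written part must be a perfect fourth above concert — transpose each note up.
A5 → D6
D5 → G5
G4 → C5

D6 G5 C5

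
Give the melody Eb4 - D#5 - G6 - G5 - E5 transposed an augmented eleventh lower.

Bbb2 A3 Db5 Db4 Bb3

Eb4: an eleventh down reaches B, and 18 semitones makes it Bbb2.
D#5: an eleventh down reaches A, and 18 semitones makes it A3.
An augmented eleventh down from G6 gives Db5.
G5: an eleventh down reaches D, and 18 semitones makes it Db4.
E5: an eleventh down reaches B, and 18 semitones makes it Bb3.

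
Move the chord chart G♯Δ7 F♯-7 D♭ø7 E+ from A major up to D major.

C#Δ7 B-7 Gbø7 A+

A major up to D major is a perfect fourth; each chord root moves by that interval while the quality stays the same.
G♯Δ7: root G♯ up a perfect fourth → C#, giving C#Δ7.
F♯-7: root F♯ up a perfect fourth → B, giving B-7.
D♭ø7: root D♭ up a perfect fourth → Gb, giving Gbø7.
E+: root E up a perfect fourth → A, giving A+.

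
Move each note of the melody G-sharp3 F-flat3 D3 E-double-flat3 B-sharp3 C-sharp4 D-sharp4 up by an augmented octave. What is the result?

G##4 F4 D#4 Eb4 B##4 C##5 D##5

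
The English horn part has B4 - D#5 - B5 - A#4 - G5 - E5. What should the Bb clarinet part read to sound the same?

F#4 A#4 F#5 E#4 D5 B4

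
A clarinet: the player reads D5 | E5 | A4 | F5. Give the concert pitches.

B4 C#5 F#4 D5

The A clarinet sounds a minor third below written, so transpose each written note down a minor third.
D5 gives B4
E5 gives C#5
A4 gives F#4
F5 gives D5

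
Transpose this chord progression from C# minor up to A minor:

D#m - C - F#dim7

Bm Ab Ddim7

C# minor up to A minor is a minor sixth; each chord root moves by that interval while the quality stays the same.
D#m: root D# up a minor sixth → B, giving Bm.
C: root C up a minor sixth → Ab, giving Ab.
F#dim7: root F# up a minor sixth → D, giving Ddim7.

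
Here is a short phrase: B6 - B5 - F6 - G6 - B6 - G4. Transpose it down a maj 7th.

B6 -> C6
B5 -> C5
F6 -> Gb5
G6 -> Ab5
B6 -> C6
G4 -> Ab3

C6 C5 Gb5 Ab5 C6 Ab3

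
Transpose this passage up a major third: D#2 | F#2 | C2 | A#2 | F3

D#2 up a major third is F##2.
F#2: a third up reaches A, and 4 semitones makes it A#2.
C2 up a major third is E2.
A#2 up a major third is C##3.
A major third up from F3 gives A3.

F##2 A#2 E2 C##3 A3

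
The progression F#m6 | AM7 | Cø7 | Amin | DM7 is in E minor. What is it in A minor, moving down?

E minor down to A minor is a perfect fifth; each chord root moves by that interval while the quality stays the same.
F#m6: root F# down a perfect fifth → B, giving Bm6.
AM7: root A down a perfect fifth → D, giving DM7.
Cø7: root C down a perfect fifth → F, giving Fø7.
Amin: root A down a perfect fifth → D, giving Dmin.
DM7: root D down a perfect fifth → G, giving GM7.

Bm6 DM7 Fø7 Dmin GM7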